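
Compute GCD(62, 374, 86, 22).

gcd(62, 374): 374 = 6·62 + 2; 62 = 31·2 + 0 → 2
gcd(2, 86): 86 = 43·2 + 0 → 2
gcd(2, 22): 22 = 11·2 + 0 → 2

2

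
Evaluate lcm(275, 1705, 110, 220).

275 = 5² · 11; 1705 = 5 · 11 · 31; 110 = 2 · 5 · 11; 220 = 2² · 5 · 11
lcm takes max exponent of each prime: 2² · 5² · 11 · 31 = 34100

34100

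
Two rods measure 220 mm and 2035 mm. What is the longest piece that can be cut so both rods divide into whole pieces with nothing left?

55

220 = 2² · 5 · 11
2035 = 5 · 11 · 37
Common: 5 · 11 = 55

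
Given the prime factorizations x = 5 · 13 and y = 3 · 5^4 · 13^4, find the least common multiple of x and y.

max exponent per prime: 3 · 5^4 · 13^4 = 53551875

53551875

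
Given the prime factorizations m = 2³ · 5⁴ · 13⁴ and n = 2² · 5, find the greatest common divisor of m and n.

min exponent per shared prime: 2² · 5 = 20

20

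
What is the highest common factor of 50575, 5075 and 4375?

175

gcd(50575, 5075): 50575 = 9·5075 + 4900; 5075 = 1·4900 + 175; 4900 = 28·175 + 0 → 175
gcd(175, 4375): 4375 = 25·175 + 0 → 175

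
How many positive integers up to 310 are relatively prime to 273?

163

Prime factors of 273: 3, 7, 13. Count integers ≤ 310 divisible by none of them.
By inclusion–exclusion: 310 − ⌊310/3⌋ − ⌊310/7⌋ − ⌊310/13⌋ + ⌊310/21⌋ + ⌊310/39⌋ + ⌊310/91⌋ − ⌊310/273⌋ = 163.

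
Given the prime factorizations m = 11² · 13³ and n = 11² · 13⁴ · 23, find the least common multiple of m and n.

79485263

max exponent per prime: 11² · 13⁴ · 23 = 79485263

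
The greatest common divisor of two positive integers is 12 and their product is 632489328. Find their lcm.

For any two positive integers, gcd × lcm equals their product. Hence lcm = 632489328 / 12 = 52707444.

52707444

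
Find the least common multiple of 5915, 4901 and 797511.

809473665

lcm(5915, 4901) = 5915·4901/gcd = 28989415/169 = 171535
lcm(171535, 797511) = 171535·797511/gcd = 136801049385/169 = 809473665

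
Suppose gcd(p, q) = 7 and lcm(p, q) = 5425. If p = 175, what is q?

p·q = gcd·lcm = 7·5425 = 37975, so q = 37975/175 = 217.

217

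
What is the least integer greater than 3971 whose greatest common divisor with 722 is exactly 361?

4693

gcd(t, 722) = 361 forces 361 | t; write t = 361s. Then gcd(361s, 361·2) = 361·gcd(s, 2), so need gcd(s, 2) = 1.
361s > 3971 gives s ≥ 12. The least s ≥ 12 coprime to 2 is 13, so t = 361·13 = 4693.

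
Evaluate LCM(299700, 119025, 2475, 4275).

lcm(299700, 119025) = 299700·119025/gcd = 35671792500/225 = 158541300
lcm(158541300, 2475) = 158541300·2475/gcd = 392389717500/225 = 1743954300
lcm(1743954300, 4275) = 1743954300·4275/gcd = 7455404632500/225 = 33135131700

33135131700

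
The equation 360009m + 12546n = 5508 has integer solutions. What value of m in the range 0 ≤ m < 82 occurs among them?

74

gcd(360009, 12546) = 153 (Euclid: 360009 = 28·12546 + 8721; 12546 = 1·8721 + 3825; 8721 = 2·3825 + 1071; 3825 = 3·1071 + 612; 1071 = 1·612 + 459; 612 = 1·459 + 153; 459 = 3·153 + 0), and 153 | 5508.
Extended Euclid: 360009·(-23) + 12546·(660) = 153. Scale by 36: m₀ = -828.
General solution m = m₀ + 82t; reducing mod 82 gives m = 74 (and n = -2123).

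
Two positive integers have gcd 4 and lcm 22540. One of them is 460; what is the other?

196

p·q = gcd·lcm = 4·22540 = 90160, so q = 90160/460 = 196.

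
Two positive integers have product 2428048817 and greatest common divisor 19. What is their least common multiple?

gcd·lcm = product, so lcm = 2428048817/19 = 127792043.

127792043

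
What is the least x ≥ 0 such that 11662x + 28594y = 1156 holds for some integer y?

260

gcd(11662, 28594) = 34 (Euclid: 28594 = 2·11662 + 5270; 11662 = 2·5270 + 1122; 5270 = 4·1122 + 782; 1122 = 1·782 + 340; 782 = 2·340 + 102; 340 = 3·102 + 34; 102 = 3·34 + 0), and 34 | 1156.
Extended Euclid: 11662·(255) + 28594·(-104) = 34. Scale by 34: x₀ = 8670.
General solution x = x₀ + 841t; reducing mod 841 gives x = 260 (and y = -106).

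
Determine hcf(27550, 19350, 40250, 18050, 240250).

gcd(27550, 19350): 27550 = 1·19350 + 8200; 19350 = 2·8200 + 2950; 8200 = 2·2950 + 2300; 2950 = 1·2300 + 650; 2300 = 3·650 + 350; 650 = 1·350 + 300; 350 = 1·300 + 50; 300 = 6·50 + 0 → 50
gcd(50, 40250): 40250 = 805·50 + 0 → 50
gcd(50, 18050): 18050 = 361·50 + 0 → 50
gcd(50, 240250): 240250 = 4805·50 + 0 → 50

50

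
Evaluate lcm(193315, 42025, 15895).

193315 = 5 · 23 · 41²; 42025 = 5² · 41²; 15895 = 5 · 11 · 17²
lcm takes max exponent of each prime: 5² · 11 · 17² · 23 · 41² = 3072741925

3072741925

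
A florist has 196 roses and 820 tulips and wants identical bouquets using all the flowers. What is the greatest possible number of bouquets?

196 = 2² · 7²
820 = 2² · 5 · 41
Common: 2² = 4

4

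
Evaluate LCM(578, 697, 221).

308074

lcm(578, 697) = 578·697/gcd = 402866/17 = 23698
lcm(23698, 221) = 23698·221/gcd = 5237258/17 = 308074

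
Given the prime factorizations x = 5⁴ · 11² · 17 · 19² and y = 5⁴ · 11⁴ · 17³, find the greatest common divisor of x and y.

1285625

min exponent per shared prime: 5⁴ · 11² · 17 = 1285625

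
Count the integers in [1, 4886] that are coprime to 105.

105 = 3·5·7. Inclusion–exclusion on these primes:
4886 − ⌊4886/3⌋ − ⌊4886/5⌋ − ⌊4886/7⌋ + ⌊4886/15⌋ + ⌊4886/21⌋ + ⌊4886/35⌋ − ⌊4886/105⌋ = 2233

2233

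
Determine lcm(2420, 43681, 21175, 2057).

519803900

lcm(2420, 43681) = 2420·43681/gcd = 105708020/121 = 873620
lcm(873620, 21175) = 873620·21175/gcd = 18498903500/605 = 30576700
lcm(30576700, 2057) = 30576700·2057/gcd = 62896271900/121 = 519803900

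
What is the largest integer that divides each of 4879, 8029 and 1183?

4879 = 7 · 17 · 41; 8029 = 7 · 31 · 37; 1183 = 7 · 13²
gcd takes min exponent of each prime: 7 = 7

7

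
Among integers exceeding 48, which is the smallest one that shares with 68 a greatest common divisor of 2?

50

68 = 2·34. Any m with gcd(m, 68) = 2 is a multiple of 2, say 2s, with s coprime to 34.
Need s > 48/2, so s ≥ 25. First s ≥ 25 with gcd(s, 34) = 1 is s = 25. Thus m = 2·25 = 50.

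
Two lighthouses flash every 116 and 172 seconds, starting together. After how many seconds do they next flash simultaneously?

4988

gcd first: 172 = 1·116 + 56; 116 = 2·56 + 4; 56 = 14·4 + 0 → gcd = 4
lcm = 116·172/gcd = 19952/4 = 4988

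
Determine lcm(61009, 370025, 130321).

22574855225

61009 = 13² · 19²; 370025 = 5² · 19² · 41; 130321 = 19⁴
lcm takes max exponent of each prime: 5² · 13² · 19⁴ · 41 = 22574855225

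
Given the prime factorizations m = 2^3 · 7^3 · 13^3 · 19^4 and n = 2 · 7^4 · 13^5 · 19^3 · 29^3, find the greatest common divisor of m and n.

min exponent per shared prime: 2 · 7^3 · 13^3 · 19^3 = 10337486978

10337486978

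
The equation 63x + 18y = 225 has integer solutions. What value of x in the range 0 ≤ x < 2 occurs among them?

Reduce mod 18: 63x ≡ 225 (mod 18). With g = gcd(63, 18) = 9 dividing 225, divide through: 7x ≡ 25 (mod 2).
Since gcd(7, 2) = 1, x ≡ 25·(7)⁻¹ ≡ 1 (mod 2). Smallest non-negative: 1.

1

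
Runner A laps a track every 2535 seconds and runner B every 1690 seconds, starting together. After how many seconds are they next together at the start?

5070

2535 = 3 · 5 · 13²; 1690 = 2 · 5 · 13²
max exponents: 2 · 3 · 5 · 13² = 5070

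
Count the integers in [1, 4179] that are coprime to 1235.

1235 = 5·13·19. Inclusion–exclusion on these primes:
4179 − ⌊4179/5⌋ − ⌊4179/13⌋ − ⌊4179/19⌋ + ⌊4179/65⌋ + ⌊4179/95⌋ + ⌊4179/247⌋ − ⌊4179/1235⌋ = 2924

2924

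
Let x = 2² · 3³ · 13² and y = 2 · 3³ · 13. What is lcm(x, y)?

18252

max exponent per prime: 2² · 3³ · 13² = 18252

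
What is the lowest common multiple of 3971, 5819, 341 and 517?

3060660163

lcm(3971, 5819) = 3971·5819/gcd = 23107249/11 = 2100659
lcm(2100659, 341) = 2100659·341/gcd = 716324719/11 = 65120429
lcm(65120429, 517) = 65120429·517/gcd = 33667261793/11 = 3060660163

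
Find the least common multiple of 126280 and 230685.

gcd first: 230685 = 1·126280 + 104405; 126280 = 1·104405 + 21875; 104405 = 4·21875 + 16905; 21875 = 1·16905 + 4970; 16905 = 3·4970 + 1995; 4970 = 2·1995 + 980; 1995 = 2·980 + 35; 980 = 28·35 + 0 → gcd = 35
lcm = 126280·230685/gcd = 29130901800/35 = 832311480

832311480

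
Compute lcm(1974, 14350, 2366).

1974 = 2 · 3 · 7 · 47; 14350 = 2 · 5² · 7 · 41; 2366 = 2 · 7 · 13²
lcm takes max exponent of each prime: 2 · 3 · 5² · 7 · 13² · 41 · 47 = 341946150

341946150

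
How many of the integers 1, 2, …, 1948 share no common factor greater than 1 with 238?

238 = 2·7·17. Inclusion–exclusion on these primes:
1948 − ⌊1948/2⌋ − ⌊1948/7⌋ − ⌊1948/17⌋ + ⌊1948/14⌋ + ⌊1948/34⌋ + ⌊1948/119⌋ − ⌊1948/238⌋ = 786

786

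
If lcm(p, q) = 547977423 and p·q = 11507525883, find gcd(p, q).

21

From gcd × lcm = pq: gcd = 11507525883 / 547977423 = 21.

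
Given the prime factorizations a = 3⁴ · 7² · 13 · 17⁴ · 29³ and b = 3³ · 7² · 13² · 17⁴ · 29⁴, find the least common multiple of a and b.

max exponent per prime: 3⁴ · 7² · 13² · 17⁴ · 29⁴ = 39623741401951161

39623741401951161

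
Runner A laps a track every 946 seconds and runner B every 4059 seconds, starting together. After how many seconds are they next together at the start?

gcd first: 4059 = 4·946 + 275; 946 = 3·275 + 121; 275 = 2·121 + 33; 121 = 3·33 + 22; 33 = 1·22 + 11; 22 = 2·11 + 0 → gcd = 11
lcm = 946·4059/gcd = 3839814/11 = 349074

349074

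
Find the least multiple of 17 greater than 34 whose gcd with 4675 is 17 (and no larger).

gcd(a, 4675) = 17 forces 17 | a; write a = 17s. Then gcd(17s, 17·275) = 17·gcd(s, 275), so need gcd(s, 275) = 1.
17s > 34 gives s ≥ 3. The least s ≥ 3 coprime to 275 is 3, so a = 17·3 = 51.

51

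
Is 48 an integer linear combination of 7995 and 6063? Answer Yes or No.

Yes

gcd(7995, 6063): 7995 = 1·6063 + 1932; 6063 = 3·1932 + 267; 1932 = 7·267 + 63; 267 = 4·63 + 15; 63 = 4·15 + 3; 15 = 5·3 + 0 → 3
3 divides 48, so a solution exists.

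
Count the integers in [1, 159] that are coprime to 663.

Prime factors of 663: 3, 13, 17. Count integers ≤ 159 divisible by none of them.
By inclusion–exclusion: 159 − ⌊159/3⌋ − ⌊159/13⌋ − ⌊159/17⌋ + ⌊159/39⌋ + ⌊159/51⌋ + ⌊159/221⌋ − ⌊159/663⌋ = 92.

92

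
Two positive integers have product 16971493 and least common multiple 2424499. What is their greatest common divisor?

7

gcd·lcm = product, so gcd = 16971493/2424499 = 7.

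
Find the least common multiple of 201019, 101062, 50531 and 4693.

lcm(201019, 101062) = 201019·101062/gcd = 20315382178/13 = 1562721706
lcm(1562721706, 50531) = 1562721706·50531/gcd = 78965890525886/50531 = 1562721706
lcm(1562721706, 4693) = 1562721706·4693/gcd = 7333852966258/13 = 564142535866

564142535866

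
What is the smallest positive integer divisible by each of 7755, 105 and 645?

7755 = 3 · 5 · 11 · 47; 105 = 3 · 5 · 7; 645 = 3 · 5 · 43
lcm takes max exponent of each prime: 3 · 5 · 7 · 11 · 43 · 47 = 2334255

2334255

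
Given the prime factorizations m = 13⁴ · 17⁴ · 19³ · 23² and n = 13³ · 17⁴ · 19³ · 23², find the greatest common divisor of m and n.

min exponent per shared prime: 13³ · 17⁴ · 19³ · 23² = 665797587742807

665797587742807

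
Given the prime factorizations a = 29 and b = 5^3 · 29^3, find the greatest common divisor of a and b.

min exponent per shared prime: 29 = 29

29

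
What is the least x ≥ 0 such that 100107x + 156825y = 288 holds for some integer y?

2859

gcd(100107, 156825) = 9 (Euclid: 156825 = 1·100107 + 56718; 100107 = 1·56718 + 43389; 56718 = 1·43389 + 13329; 43389 = 3·13329 + 3402; 13329 = 3·3402 + 3123; 3402 = 1·3123 + 279; 3123 = 11·279 + 54; 279 = 5·54 + 9; 54 = 6·9 + 0), and 9 | 288.
Extended Euclid: 100107·(2812) + 156825·(-1795) = 9. Scale by 32: x₀ = 89984.
General solution x = x₀ + 17425t; reducing mod 17425 gives x = 2859 (and y = -1825).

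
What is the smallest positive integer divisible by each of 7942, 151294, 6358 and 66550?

47747663971150

lcm(7942, 151294) = 7942·151294/gcd = 1201576948/22 = 54617134
lcm(54617134, 6358) = 54617134·6358/gcd = 347255737972/22 = 15784351726
lcm(15784351726, 66550) = 15784351726·66550/gcd = 1050448607365300/22 = 47747663971150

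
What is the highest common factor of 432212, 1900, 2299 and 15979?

19

gcd(432212, 1900): 432212 = 227·1900 + 912; 1900 = 2·912 + 76; 912 = 12·76 + 0 → 76
gcd(76, 2299): 2299 = 30·76 + 19; 76 = 4·19 + 0 → 19
gcd(19, 15979): 15979 = 841·19 + 0 → 19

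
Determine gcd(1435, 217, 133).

7

gcd(1435, 217): 1435 = 6·217 + 133; 217 = 1·133 + 84; 133 = 1·84 + 49; 84 = 1·49 + 35; 49 = 1·35 + 14; 35 = 2·14 + 7; 14 = 2·7 + 0 → 7
gcd(7, 133): 133 = 19·7 + 0 → 7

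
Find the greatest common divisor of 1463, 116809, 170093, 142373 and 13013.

77

gcd(1463, 116809): 116809 = 79·1463 + 1232; 1463 = 1·1232 + 231; 1232 = 5·231 + 77; 231 = 3·77 + 0 → 77
gcd(77, 170093): 170093 = 2209·77 + 0 → 77
gcd(77, 142373): 142373 = 1849·77 + 0 → 77
gcd(77, 13013): 13013 = 169·77 + 0 → 77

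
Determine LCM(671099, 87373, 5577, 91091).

671099 = 11 · 13² · 19²; 87373 = 11 · 13² · 47; 5577 = 3 · 11 · 13²; 91091 = 7² · 11 · 13²
lcm takes max exponent of each prime: 3 · 7² · 11 · 13² · 19² · 47 = 4636622991

4636622991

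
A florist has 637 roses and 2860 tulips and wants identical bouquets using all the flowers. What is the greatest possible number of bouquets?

637 = 7² · 13
2860 = 2² · 5 · 11 · 13
Common: 13 = 13

13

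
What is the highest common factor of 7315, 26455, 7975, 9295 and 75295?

7315 = 5 · 7 · 11 · 19; 26455 = 5 · 11 · 13 · 37; 7975 = 5² · 11 · 29; 9295 = 5 · 11 · 13²; 75295 = 5 · 11 · 37²
gcd takes min exponent of each prime: 5 · 11 = 55

55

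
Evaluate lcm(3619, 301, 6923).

lcm(3619, 301) = 3619·301/gcd = 1089319/7 = 155617
lcm(155617, 6923) = 155617·6923/gcd = 1077336491/301 = 3579191

3579191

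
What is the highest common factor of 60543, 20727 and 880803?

63

gcd(60543, 20727): 60543 = 2·20727 + 19089; 20727 = 1·19089 + 1638; 19089 = 11·1638 + 1071; 1638 = 1·1071 + 567; 1071 = 1·567 + 504; 567 = 1·504 + 63; 504 = 8·63 + 0 → 63
gcd(63, 880803): 880803 = 13981·63 + 0 → 63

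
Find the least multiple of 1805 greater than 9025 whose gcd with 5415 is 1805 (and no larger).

12635

gcd(t, 5415) = 1805 forces 1805 | t; write t = 1805s. Then gcd(1805s, 1805·3) = 1805·gcd(s, 3), so need gcd(s, 3) = 1.
1805s > 9025 gives s ≥ 6. The least s ≥ 6 coprime to 3 is 7, so t = 1805·7 = 12635.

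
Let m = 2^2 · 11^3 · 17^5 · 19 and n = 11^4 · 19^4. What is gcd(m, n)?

min exponent per shared prime: 11^3 · 19 = 25289

25289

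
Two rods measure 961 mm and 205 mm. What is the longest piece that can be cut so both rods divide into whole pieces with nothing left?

1

961 = 31²
205 = 5 · 41
Common: 1 = 1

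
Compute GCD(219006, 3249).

9

Euclid: 219006 = 67·3249 + 1323; 3249 = 2·1323 + 603; 1323 = 2·603 + 117; 603 = 5·117 + 18; 117 = 6·18 + 9; 18 = 2·9 + 0. Last nonzero remainder: 9.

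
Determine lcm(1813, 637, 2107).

1813 = 7² · 37; 637 = 7² · 13; 2107 = 7² · 43
lcm takes max exponent of each prime: 7² · 13 · 37 · 43 = 1013467

1013467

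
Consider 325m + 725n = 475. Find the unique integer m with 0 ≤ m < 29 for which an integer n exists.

26

Reduce mod 725: 325m ≡ 475 (mod 725). With g = gcd(325, 725) = 25 dividing 475, divide through: 13m ≡ 19 (mod 29).
Since gcd(13, 29) = 1, m ≡ 19·(13)⁻¹ ≡ 26 (mod 29). Smallest non-negative: 26.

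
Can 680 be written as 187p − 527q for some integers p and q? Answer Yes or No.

By Bézout, 187p − 527q = 680 has integer solutions iff gcd(187, 527) | 680.
Euclid: 527 = 2·187 + 153; 187 = 1·153 + 34; 153 = 4·34 + 17; 34 = 2·17 + 0. gcd = 17; 680 mod 17 = 0. Yes.

Yes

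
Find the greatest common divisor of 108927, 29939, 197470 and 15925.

gcd(108927, 29939): 108927 = 3·29939 + 19110; 29939 = 1·19110 + 10829; 19110 = 1·10829 + 8281; 10829 = 1·8281 + 2548; 8281 = 3·2548 + 637; 2548 = 4·637 + 0 → 637
gcd(637, 197470): 197470 = 310·637 + 0 → 637
gcd(637, 15925): 15925 = 25·637 + 0 → 637

637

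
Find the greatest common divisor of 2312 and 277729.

289

Euclid: 277729 = 120·2312 + 289; 2312 = 8·289 + 0. Last nonzero remainder: 289.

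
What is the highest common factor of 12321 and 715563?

9

12321 = 3² · 37²
715563 = 3² · 43³
Common: 3² = 9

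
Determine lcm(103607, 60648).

gcd first: 103607 = 1·60648 + 42959; 60648 = 1·42959 + 17689; 42959 = 2·17689 + 7581; 17689 = 2·7581 + 2527; 7581 = 3·2527 + 0 → gcd = 2527
lcm = 103607·60648/gcd = 6283557336/2527 = 2486568

2486568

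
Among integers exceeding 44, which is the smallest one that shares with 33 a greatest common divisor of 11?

55

33 = 11·3. Any x with gcd(x, 33) = 11 is a multiple of 11, say 11s, with s coprime to 3.
Need s > 44/11, so s ≥ 5. First s ≥ 5 with gcd(s, 3) = 1 is s = 5. Thus x = 11·5 = 55.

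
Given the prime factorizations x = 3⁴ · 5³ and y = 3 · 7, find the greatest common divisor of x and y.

3

min exponent per shared prime: 3 = 3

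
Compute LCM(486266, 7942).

175542026

486266 = 2 · 11 · 23 · 31²; 7942 = 2 · 11 · 19²
max exponents: 2 · 11 · 19² · 23 · 31² = 175542026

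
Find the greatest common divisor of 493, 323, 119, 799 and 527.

17

gcd(493, 323): 493 = 1·323 + 170; 323 = 1·170 + 153; 170 = 1·153 + 17; 153 = 9·17 + 0 → 17
gcd(17, 119): 119 = 7·17 + 0 → 17
gcd(17, 799): 799 = 47·17 + 0 → 17
gcd(17, 527): 527 = 31·17 + 0 → 17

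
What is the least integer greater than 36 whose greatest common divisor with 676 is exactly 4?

676 = 4·169. Any k with gcd(k, 676) = 4 is a multiple of 4, say 4s, with s coprime to 169.
Need s > 36/4, so s ≥ 10. First s ≥ 10 with gcd(s, 169) = 1 is s = 10. Thus k = 4·10 = 40.

40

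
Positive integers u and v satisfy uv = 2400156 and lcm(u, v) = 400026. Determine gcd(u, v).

6

From gcd × lcm = uv: gcd = 2400156 / 400026 = 6.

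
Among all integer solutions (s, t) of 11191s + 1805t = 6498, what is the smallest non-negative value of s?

Reduce mod 1805: 11191s ≡ 6498 (mod 1805). With g = gcd(11191, 1805) = 361 dividing 6498, divide through: 31s ≡ 18 (mod 5).
Since gcd(31, 5) = 1, s ≡ 18·(31)⁻¹ ≡ 3 (mod 5). Smallest non-negative: 3.

3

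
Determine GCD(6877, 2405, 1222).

13

6877 = 13 · 23²; 2405 = 5 · 13 · 37; 1222 = 2 · 13 · 47
gcd takes min exponent of each prime: 13 = 13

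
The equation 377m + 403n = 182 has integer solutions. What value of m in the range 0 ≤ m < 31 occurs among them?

gcd(377, 403) = 13 (Euclid: 403 = 1·377 + 26; 377 = 14·26 + 13; 26 = 2·13 + 0), and 13 | 182.
Extended Euclid: 377·(15) + 403·(-14) = 13. Scale by 14: m₀ = 210.
General solution m = m₀ + 31t; reducing mod 31 gives m = 24 (and n = -22).

24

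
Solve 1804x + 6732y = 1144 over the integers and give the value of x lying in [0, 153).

Euclid: 6732 = 3·1804 + 1320; 1804 = 1·1320 + 484; 1320 = 2·484 + 352; 484 = 1·352 + 132; 352 = 2·132 + 88; 132 = 1·88 + 44; 88 = 2·44 + 0 → gcd = 44; 1144 = 44·26.
Back-substitution yields 1804·(56) + 6732·(-15) = 44, so one solution is x = 56·26 = 1456, y = -15·26 = -390.
Solutions in x differ by 6732/44 = 153; the one in [0, 153) is 1456 mod 153 = 79.

79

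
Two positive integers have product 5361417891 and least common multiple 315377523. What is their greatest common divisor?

17

From gcd × lcm = mn: gcd = 5361417891 / 315377523 = 17.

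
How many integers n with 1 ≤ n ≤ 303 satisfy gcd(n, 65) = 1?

224

65 = 5·13. Inclusion–exclusion on these primes:
303 − ⌊303/5⌋ − ⌊303/13⌋ + ⌊303/65⌋ = 224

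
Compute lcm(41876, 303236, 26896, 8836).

1150073305048784

lcm(41876, 303236) = 41876·303236/gcd = 12698310736/4 = 3174577684
lcm(3174577684, 26896) = 3174577684·26896/gcd = 85383441388864/164 = 520630740176
lcm(520630740176, 8836) = 520630740176·8836/gcd = 4600293220195136/4 = 1150073305048784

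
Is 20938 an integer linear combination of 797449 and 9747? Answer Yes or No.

Yes

gcd(797449, 9747): 797449 = 81·9747 + 7942; 9747 = 1·7942 + 1805; 7942 = 4·1805 + 722; 1805 = 2·722 + 361; 722 = 2·361 + 0 → 361
361 divides 20938, so a solution exists.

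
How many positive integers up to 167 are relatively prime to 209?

Prime factors of 209: 11, 19. Count integers ≤ 167 divisible by none of them.
By inclusion–exclusion: 167 − ⌊167/11⌋ − ⌊167/19⌋ + ⌊167/209⌋ = 144.

144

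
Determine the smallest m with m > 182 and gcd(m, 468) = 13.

221

gcd(m, 468) = 13 forces 13 | m; write m = 13s. Then gcd(13s, 13·36) = 13·gcd(s, 36), so need gcd(s, 36) = 1.
13s > 182 gives s ≥ 15. The least s ≥ 15 coprime to 36 is 17, so m = 13·17 = 221.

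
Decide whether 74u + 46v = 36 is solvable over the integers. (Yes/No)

Yes

gcd(74, 46): 74 = 1·46 + 28; 46 = 1·28 + 18; 28 = 1·18 + 10; 18 = 1·10 + 8; 10 = 1·8 + 2; 8 = 4·2 + 0 → 2
2 divides 36, so a solution exists.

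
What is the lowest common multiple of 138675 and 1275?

2357475

138675 = 3 · 5² · 43²; 1275 = 3 · 5² · 17
max exponents: 3 · 5² · 17 · 43² = 2357475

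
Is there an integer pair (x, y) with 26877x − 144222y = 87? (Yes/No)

gcd(26877, 144222): 144222 = 5·26877 + 9837; 26877 = 2·9837 + 7203; 9837 = 1·7203 + 2634; 7203 = 2·2634 + 1935; 2634 = 1·1935 + 699; 1935 = 2·699 + 537; 699 = 1·537 + 162; 537 = 3·162 + 51; 162 = 3·51 + 9; 51 = 5·9 + 6; 9 = 1·6 + 3; 6 = 2·3 + 0 → 3
3 divides 87, so a solution exists.

Yes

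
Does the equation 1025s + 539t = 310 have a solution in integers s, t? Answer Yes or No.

Yes

By Bézout, 1025s + 539t = 310 has integer solutions iff gcd(1025, 539) | 310.
Euclid: 1025 = 1·539 + 486; 539 = 1·486 + 53; 486 = 9·53 + 9; 53 = 5·9 + 8; 9 = 1·8 + 1; 8 = 8·1 + 0. gcd = 1; 310 mod 1 = 0. Yes.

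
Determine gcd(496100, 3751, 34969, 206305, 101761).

gcd(496100, 3751): 496100 = 132·3751 + 968; 3751 = 3·968 + 847; 968 = 1·847 + 121; 847 = 7·121 + 0 → 121
gcd(121, 34969): 34969 = 289·121 + 0 → 121
gcd(121, 206305): 206305 = 1705·121 + 0 → 121
gcd(121, 101761): 101761 = 841·121 + 0 → 121

121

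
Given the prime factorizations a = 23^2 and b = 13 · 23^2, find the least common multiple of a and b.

max exponent per prime: 13 · 23^2 = 6877

6877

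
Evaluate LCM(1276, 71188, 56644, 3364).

9325870822268

1276 = 2² · 11 · 29; 71188 = 2² · 13 · 37²; 56644 = 2² · 7² · 17²; 3364 = 2² · 29²
lcm takes max exponent of each prime: 2² · 7² · 11 · 13 · 17² · 29² · 37² = 9325870822268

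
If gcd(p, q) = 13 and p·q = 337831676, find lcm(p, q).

gcd·lcm = product, so lcm = 337831676/13 = 25987052.

25987052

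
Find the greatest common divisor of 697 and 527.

Euclid: 697 = 1·527 + 170; 527 = 3·170 + 17; 170 = 10·17 + 0. Last nonzero remainder: 17.

17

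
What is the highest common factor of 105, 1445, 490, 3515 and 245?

105 = 3 · 5 · 7; 1445 = 5 · 17²; 490 = 2 · 5 · 7²; 3515 = 5 · 19 · 37; 245 = 5 · 7²
gcd takes min exponent of each prime: 5 = 5

5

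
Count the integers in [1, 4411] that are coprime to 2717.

2717 = 11·13·19. Inclusion–exclusion on these primes:
4411 − ⌊4411/11⌋ − ⌊4411/13⌋ − ⌊4411/19⌋ + ⌊4411/143⌋ + ⌊4411/209⌋ + ⌊4411/247⌋ − ⌊4411/2717⌋ = 3506

3506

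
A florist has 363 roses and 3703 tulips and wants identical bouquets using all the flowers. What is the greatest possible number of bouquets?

1

363 = 3 · 11²
3703 = 7 · 23²
Common: 1 = 1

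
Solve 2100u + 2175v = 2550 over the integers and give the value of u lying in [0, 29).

Reduce mod 2175: 2100u ≡ 2550 (mod 2175). With g = gcd(2100, 2175) = 75 dividing 2550, divide through: 28u ≡ 34 (mod 29).
Since gcd(28, 29) = 1, u ≡ 34·(28)⁻¹ ≡ 24 (mod 29). Smallest non-negative: 24.

24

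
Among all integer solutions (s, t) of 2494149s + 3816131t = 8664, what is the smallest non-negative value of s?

Reduce mod 3816131: 2494149s ≡ 8664 (mod 3816131). With g = gcd(2494149, 3816131) = 361 dividing 8664, divide through: 6909s ≡ 24 (mod 10571).
Since gcd(6909, 10571) = 1, s ≡ 24·(6909)⁻¹ ≡ 2598 (mod 10571). Smallest non-negative: 2598.

2598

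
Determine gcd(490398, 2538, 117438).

490398 = 2 · 3 · 37 · 47²; 2538 = 2 · 3³ · 47; 117438 = 2 · 3 · 23² · 37
gcd takes min exponent of each prime: 2 · 3 = 6

6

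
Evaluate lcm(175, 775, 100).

21700

175 = 5² · 7; 775 = 5² · 31; 100 = 2² · 5²
lcm takes max exponent of each prime: 2² · 5² · 7 · 31 = 21700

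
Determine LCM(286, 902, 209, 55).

lcm(286, 902) = 286·902/gcd = 257972/22 = 11726
lcm(11726, 209) = 11726·209/gcd = 2450734/11 = 222794
lcm(222794, 55) = 222794·55/gcd = 12253670/11 = 1113970

1113970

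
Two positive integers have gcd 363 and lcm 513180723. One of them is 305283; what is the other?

Using uv = gcd(u,v)·lcm(u,v) = 363·513180723 = 186284602449, we get v = 186284602449/305283 = 610203.

610203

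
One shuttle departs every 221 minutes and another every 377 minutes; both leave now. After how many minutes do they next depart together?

6409

221 = 13 · 17; 377 = 13 · 29
max exponents: 13 · 17 · 29 = 6409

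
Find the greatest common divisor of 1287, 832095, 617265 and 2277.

99

1287 = 3² · 11 · 13; 832095 = 3² · 5 · 11 · 41²; 617265 = 3² · 5 · 11 · 29 · 43; 2277 = 3² · 11 · 23
gcd takes min exponent of each prime: 3² · 11 = 99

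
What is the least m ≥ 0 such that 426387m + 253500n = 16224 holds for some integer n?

Euclid: 426387 = 1·253500 + 172887; 253500 = 1·172887 + 80613; 172887 = 2·80613 + 11661; 80613 = 6·11661 + 10647; 11661 = 1·10647 + 1014; 10647 = 10·1014 + 507; 1014 = 2·507 + 0 → gcd = 507; 16224 = 507·32.
Back-substitution yields 426387·(-239) + 253500·(402) = 507, so one solution is m = -239·32 = -7648, n = 402·32 = 12864.
Solutions in m differ by 253500/507 = 500; the one in [0, 500) is -7648 mod 500 = 352.

352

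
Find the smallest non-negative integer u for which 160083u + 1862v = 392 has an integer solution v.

Reduce mod 1862: 160083u ≡ 392 (mod 1862). With g = gcd(160083, 1862) = 49 dividing 392, divide through: 3267u ≡ 8 (mod 38).
Since gcd(3267, 38) = 1, u ≡ 8·(3267)⁻¹ ≡ 30 (mod 38). Smallest non-negative: 30.

30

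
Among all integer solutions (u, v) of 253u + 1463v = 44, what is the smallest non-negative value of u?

58

gcd(253, 1463) = 11 (Euclid: 1463 = 5·253 + 198; 253 = 1·198 + 55; 198 = 3·55 + 33; 55 = 1·33 + 22; 33 = 1·22 + 11; 22 = 2·11 + 0), and 11 | 44.
Extended Euclid: 253·(-52) + 1463·(9) = 11. Scale by 4: u₀ = -208.
General solution u = u₀ + 133t; reducing mod 133 gives u = 58 (and v = -10).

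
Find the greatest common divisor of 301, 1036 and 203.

301 = 7 · 43; 1036 = 2² · 7 · 37; 203 = 7 · 29
gcd takes min exponent of each prime: 7 = 7

7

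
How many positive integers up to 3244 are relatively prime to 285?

285 = 3·5·19. Inclusion–exclusion on these primes:
3244 − ⌊3244/3⌋ − ⌊3244/5⌋ − ⌊3244/19⌋ + ⌊3244/15⌋ + ⌊3244/57⌋ + ⌊3244/95⌋ − ⌊3244/285⌋ = 1640

1640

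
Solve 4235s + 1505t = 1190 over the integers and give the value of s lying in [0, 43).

Euclid: 4235 = 2·1505 + 1225; 1505 = 1·1225 + 280; 1225 = 4·280 + 105; 280 = 2·105 + 70; 105 = 1·70 + 35; 70 = 2·35 + 0 → gcd = 35; 1190 = 35·34.
Back-substitution yields 4235·(16) + 1505·(-45) = 35, so one solution is s = 16·34 = 544, t = -45·34 = -1530.
Solutions in s differ by 1505/35 = 43; the one in [0, 43) is 544 mod 43 = 28.

28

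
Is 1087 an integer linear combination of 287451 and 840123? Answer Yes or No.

gcd(287451, 840123): 840123 = 2·287451 + 265221; 287451 = 1·265221 + 22230; 265221 = 11·22230 + 20691; 22230 = 1·20691 + 1539; 20691 = 13·1539 + 684; 1539 = 2·684 + 171; 684 = 4·171 + 0 → 171
171 does not divide 1087, so a solution does not exist.

No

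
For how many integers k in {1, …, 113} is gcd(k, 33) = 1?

33 = 3·11. Inclusion–exclusion on these primes:
113 − ⌊113/3⌋ − ⌊113/11⌋ + ⌊113/33⌋ = 69

69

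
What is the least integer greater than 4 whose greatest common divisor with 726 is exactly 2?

8

Multiples of 2 above 4: 2·3, 2·4, … . Need the cofactor coprime to 726/2 = 363.
Checking s = 3, 4, … the first with gcd(s, 363) = 1 is s = 4, giving 8.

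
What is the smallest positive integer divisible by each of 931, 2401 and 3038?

2828378

lcm(931, 2401) = 931·2401/gcd = 2235331/49 = 45619
lcm(45619, 3038) = 45619·3038/gcd = 138590522/49 = 2828378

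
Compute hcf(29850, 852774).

29850 = 2 · 3 · 5² · 199
852774 = 2 · 3 · 13² · 29²
Common: 2 · 3 = 6

6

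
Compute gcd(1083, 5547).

1083 = 3 · 19²
5547 = 3 · 43²
Common: 3 = 3

3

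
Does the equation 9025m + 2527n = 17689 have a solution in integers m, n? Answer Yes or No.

gcd(9025, 2527): 9025 = 3·2527 + 1444; 2527 = 1·1444 + 1083; 1444 = 1·1083 + 361; 1083 = 3·361 + 0 → 361
361 divides 17689, so a solution exists.

Yes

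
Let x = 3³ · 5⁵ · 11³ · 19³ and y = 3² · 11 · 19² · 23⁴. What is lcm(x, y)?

max exponent per prime: 3³ · 5⁵ · 11³ · 19³ · 23⁴ = 215557921970634375

215557921970634375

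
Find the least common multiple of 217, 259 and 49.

56203

lcm(217, 259) = 217·259/gcd = 56203/7 = 8029
lcm(8029, 49) = 8029·49/gcd = 393421/7 = 56203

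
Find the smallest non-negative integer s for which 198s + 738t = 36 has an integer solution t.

Euclid: 738 = 3·198 + 144; 198 = 1·144 + 54; 144 = 2·54 + 36; 54 = 1·36 + 18; 36 = 2·18 + 0 → gcd = 18; 36 = 18·2.
Back-substitution yields 198·(15) + 738·(-4) = 18, so one solution is s = 15·2 = 30, t = -4·2 = -8.
Solutions in s differ by 738/18 = 41; the one in [0, 41) is 30 mod 41 = 30.

30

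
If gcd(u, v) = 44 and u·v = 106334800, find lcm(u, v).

gcd·lcm = product, so lcm = 106334800/44 = 2416700.

2416700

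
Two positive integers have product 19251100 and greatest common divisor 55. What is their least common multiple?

350020

For any two positive integers, gcd × lcm equals their product. Hence lcm = 19251100 / 55 = 350020.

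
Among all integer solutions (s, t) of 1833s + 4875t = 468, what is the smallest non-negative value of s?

gcd(1833, 4875) = 39 (Euclid: 4875 = 2·1833 + 1209; 1833 = 1·1209 + 624; 1209 = 1·624 + 585; 624 = 1·585 + 39; 585 = 15·39 + 0), and 39 | 468.
Extended Euclid: 1833·(8) + 4875·(-3) = 39. Scale by 12: s₀ = 96.
General solution s = s₀ + 125k; reducing mod 125 gives s = 96 (and t = -36).

96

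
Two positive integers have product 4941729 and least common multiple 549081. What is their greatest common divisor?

gcd·lcm = product, so gcd = 4941729/549081 = 9.

9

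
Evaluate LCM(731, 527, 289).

385237

731 = 17 · 43; 527 = 17 · 31; 289 = 17²
lcm takes max exponent of each prime: 17² · 31 · 43 = 385237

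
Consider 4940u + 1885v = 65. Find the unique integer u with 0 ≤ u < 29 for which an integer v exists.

21

gcd(4940, 1885) = 65 (Euclid: 4940 = 2·1885 + 1170; 1885 = 1·1170 + 715; 1170 = 1·715 + 455; 715 = 1·455 + 260; 455 = 1·260 + 195; 260 = 1·195 + 65; 195 = 3·65 + 0), and 65 | 65.
Extended Euclid: 4940·(-8) + 1885·(21) = 65. Scale by 1: u₀ = -8.
General solution u = u₀ + 29t; reducing mod 29 gives u = 21 (and v = -55).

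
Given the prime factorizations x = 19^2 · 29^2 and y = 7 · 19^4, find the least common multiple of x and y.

767199727

max exponent per prime: 7 · 19^4 · 29^2 = 767199727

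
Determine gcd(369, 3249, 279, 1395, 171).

9

gcd(369, 3249): 3249 = 8·369 + 297; 369 = 1·297 + 72; 297 = 4·72 + 9; 72 = 8·9 + 0 → 9
gcd(9, 279): 279 = 31·9 + 0 → 9
gcd(9, 1395): 1395 = 155·9 + 0 → 9
gcd(9, 171): 171 = 19·9 + 0 → 9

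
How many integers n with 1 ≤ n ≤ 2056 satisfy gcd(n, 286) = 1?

863

Prime factors of 286: 2, 11, 13. Count integers ≤ 2056 divisible by none of them.
By inclusion–exclusion: 2056 − ⌊2056/2⌋ − ⌊2056/11⌋ − ⌊2056/13⌋ + ⌊2056/22⌋ + ⌊2056/26⌋ + ⌊2056/143⌋ − ⌊2056/286⌋ = 863.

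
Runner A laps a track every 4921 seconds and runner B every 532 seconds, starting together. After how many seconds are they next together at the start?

19684

gcd first: 4921 = 9·532 + 133; 532 = 4·133 + 0 → gcd = 133
lcm = 4921·532/gcd = 2617972/133 = 19684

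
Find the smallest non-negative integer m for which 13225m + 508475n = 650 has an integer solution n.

17417

Euclid: 508475 = 38·13225 + 5925; 13225 = 2·5925 + 1375; 5925 = 4·1375 + 425; 1375 = 3·425 + 100; 425 = 4·100 + 25; 100 = 4·25 + 0 → gcd = 25; 650 = 25·26.
Back-substitution yields 13225·(-4806) + 508475·(125) = 25, so one solution is m = -4806·26 = -124956, n = 125·26 = 3250.
Solutions in m differ by 508475/25 = 20339; the one in [0, 20339) is -124956 mod 20339 = 17417.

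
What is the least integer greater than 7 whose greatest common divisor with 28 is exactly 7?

21

28 = 7·4. Any x with gcd(x, 28) = 7 is a multiple of 7, say 7s, with s coprime to 4.
Need s > 7/7, so s ≥ 2. First s ≥ 2 with gcd(s, 4) = 1 is s = 3. Thus x = 7·3 = 21.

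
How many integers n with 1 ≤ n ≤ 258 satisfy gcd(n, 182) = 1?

102

182 = 2·7·13. Inclusion–exclusion on these primes:
258 − ⌊258/2⌋ − ⌊258/7⌋ − ⌊258/13⌋ + ⌊258/14⌋ + ⌊258/26⌋ + ⌊258/91⌋ − ⌊258/182⌋ = 102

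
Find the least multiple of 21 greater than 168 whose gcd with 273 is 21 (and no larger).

189

273 = 21·13. Any t with gcd(t, 273) = 21 is a multiple of 21, say 21s, with s coprime to 13.
Need s > 168/21, so s ≥ 9. First s ≥ 9 with gcd(s, 13) = 1 is s = 9. Thus t = 21·9 = 189.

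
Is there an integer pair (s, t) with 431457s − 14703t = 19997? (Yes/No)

No

By Bézout, 431457s − 14703t = 19997 has integer solutions iff gcd(431457, 14703) | 19997.
Euclid: 431457 = 29·14703 + 5070; 14703 = 2·5070 + 4563; 5070 = 1·4563 + 507; 4563 = 9·507 + 0. gcd = 507; 19997 mod 507 = 224. No.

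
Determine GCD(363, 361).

Euclid: 363 = 1·361 + 2; 361 = 180·2 + 1; 2 = 2·1 + 0. Last nonzero remainder: 1.

1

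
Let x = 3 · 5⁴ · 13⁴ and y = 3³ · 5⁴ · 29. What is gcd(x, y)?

1875

min exponent per shared prime: 3 · 5⁴ = 1875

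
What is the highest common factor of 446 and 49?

1

446 = 2 · 223
49 = 7²
Common: 1 = 1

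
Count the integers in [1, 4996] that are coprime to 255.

2508

Prime factors of 255: 3, 5, 17. Count integers ≤ 4996 divisible by none of them.
By inclusion–exclusion: 4996 − ⌊4996/3⌋ − ⌊4996/5⌋ − ⌊4996/17⌋ + ⌊4996/15⌋ + ⌊4996/51⌋ + ⌊4996/85⌋ − ⌊4996/255⌋ = 2508.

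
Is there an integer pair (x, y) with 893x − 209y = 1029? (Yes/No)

No

By Bézout, 893x − 209y = 1029 has integer solutions iff gcd(893, 209) | 1029.
Euclid: 893 = 4·209 + 57; 209 = 3·57 + 38; 57 = 1·38 + 19; 38 = 2·19 + 0. gcd = 19; 1029 mod 19 = 3. No.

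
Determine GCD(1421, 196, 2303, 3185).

49

1421 = 7² · 29; 196 = 2² · 7²; 2303 = 7² · 47; 3185 = 5 · 7² · 13
gcd takes min exponent of each prime: 7² = 49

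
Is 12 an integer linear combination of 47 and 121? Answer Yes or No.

By Bézout, 47s + 121t = 12 has integer solutions iff gcd(47, 121) | 12.
Euclid: 121 = 2·47 + 27; 47 = 1·27 + 20; 27 = 1·20 + 7; 20 = 2·7 + 6; 7 = 1·6 + 1; 6 = 6·1 + 0. gcd = 1; 12 mod 1 = 0. Yes.

Yes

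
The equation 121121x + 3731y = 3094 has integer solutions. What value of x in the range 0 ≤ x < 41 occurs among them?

32

gcd(121121, 3731) = 91 (Euclid: 121121 = 32·3731 + 1729; 3731 = 2·1729 + 273; 1729 = 6·273 + 91; 273 = 3·91 + 0), and 91 | 3094.
Extended Euclid: 121121·(13) + 3731·(-422) = 91. Scale by 34: x₀ = 442.
General solution x = x₀ + 41t; reducing mod 41 gives x = 32 (and y = -1038).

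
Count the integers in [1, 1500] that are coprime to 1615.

1070

1615 = 5·17·19. Inclusion–exclusion on these primes:
1500 − ⌊1500/5⌋ − ⌊1500/17⌋ − ⌊1500/19⌋ + ⌊1500/85⌋ + ⌊1500/95⌋ + ⌊1500/323⌋ − ⌊1500/1615⌋ = 1070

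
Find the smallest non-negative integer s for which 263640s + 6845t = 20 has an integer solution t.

1210

Reduce mod 6845: 263640s ≡ 20 (mod 6845). With g = gcd(263640, 6845) = 5 dividing 20, divide through: 52728s ≡ 4 (mod 1369).
Since gcd(52728, 1369) = 1, s ≡ 4·(52728)⁻¹ ≡ 1210 (mod 1369). Smallest non-negative: 1210.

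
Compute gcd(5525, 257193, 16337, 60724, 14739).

gcd(5525, 257193): 257193 = 46·5525 + 3043; 5525 = 1·3043 + 2482; 3043 = 1·2482 + 561; 2482 = 4·561 + 238; 561 = 2·238 + 85; 238 = 2·85 + 68; 85 = 1·68 + 17; 68 = 4·17 + 0 → 17
gcd(17, 16337): 16337 = 961·17 + 0 → 17
gcd(17, 60724): 60724 = 3572·17 + 0 → 17
gcd(17, 14739): 14739 = 867·17 + 0 → 17

17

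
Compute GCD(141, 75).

141 = 3 · 47
75 = 3 · 5²
Common: 3 = 3

3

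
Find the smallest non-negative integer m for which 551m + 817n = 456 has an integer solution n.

Euclid: 817 = 1·551 + 266; 551 = 2·266 + 19; 266 = 14·19 + 0 → gcd = 19; 456 = 19·24.
Back-substitution yields 551·(3) + 817·(-2) = 19, so one solution is m = 3·24 = 72, n = -2·24 = -48.
Solutions in m differ by 817/19 = 43; the one in [0, 43) is 72 mod 43 = 29.

29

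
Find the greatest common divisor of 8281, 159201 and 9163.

49

gcd(8281, 159201): 159201 = 19·8281 + 1862; 8281 = 4·1862 + 833; 1862 = 2·833 + 196; 833 = 4·196 + 49; 196 = 4·49 + 0 → 49
gcd(49, 9163): 9163 = 187·49 + 0 → 49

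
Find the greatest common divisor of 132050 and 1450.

50

Euclid: 132050 = 91·1450 + 100; 1450 = 14·100 + 50; 100 = 2·50 + 0. Last nonzero remainder: 50.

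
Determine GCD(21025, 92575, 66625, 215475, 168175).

25

21025 = 5² · 29²; 92575 = 5² · 7 · 23²; 66625 = 5³ · 13 · 41; 215475 = 3 · 5² · 13² · 17; 168175 = 5² · 7 · 31²
gcd takes min exponent of each prime: 5² = 25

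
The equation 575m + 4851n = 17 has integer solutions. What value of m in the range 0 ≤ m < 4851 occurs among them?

1333

Reduce mod 4851: 575m ≡ 17 (mod 4851). With g = gcd(575, 4851) = 1 dividing 17, divide through: 575m ≡ 17 (mod 4851).
Since gcd(575, 4851) = 1, m ≡ 17·(575)⁻¹ ≡ 1333 (mod 4851). Smallest non-negative: 1333.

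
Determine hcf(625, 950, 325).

25

gcd(625, 950): 950 = 1·625 + 325; 625 = 1·325 + 300; 325 = 1·300 + 25; 300 = 12·25 + 0 → 25
gcd(25, 325): 325 = 13·25 + 0 → 25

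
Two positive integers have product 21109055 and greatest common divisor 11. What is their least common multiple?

Since gcd(u,v)·lcm(u,v) = uv, lcm = 21109055/11 = 1919005.

1919005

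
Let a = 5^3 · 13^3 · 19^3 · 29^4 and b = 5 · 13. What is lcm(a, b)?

max exponent per prime: 5^3 · 13^3 · 19^3 · 29^4 = 1332271889082875

1332271889082875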